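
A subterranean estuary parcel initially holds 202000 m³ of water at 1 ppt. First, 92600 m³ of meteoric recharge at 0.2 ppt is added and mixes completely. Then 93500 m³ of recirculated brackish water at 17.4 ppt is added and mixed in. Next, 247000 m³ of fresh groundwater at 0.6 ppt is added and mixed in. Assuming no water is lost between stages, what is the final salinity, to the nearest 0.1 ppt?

3.1 ppt

Mass of salt is conserved:
Initial salt = 202,000×1 = 202,000
After stage 1: salt = 202,000 + 92,600×0.2 = 220,520; volume = 294,600 m³; S = 0.749 ppt
After stage 2: salt = 220,520 + 93,500×17.4 = 1,847,420; volume = 388,100 m³; S = 4.76 ppt
After stage 3: salt = 1,847,420 + 247,000×0.6 = 1,995,620; volume = 635,100 m³
S = 1,995,620 / 635,100 = 3.1422 ppt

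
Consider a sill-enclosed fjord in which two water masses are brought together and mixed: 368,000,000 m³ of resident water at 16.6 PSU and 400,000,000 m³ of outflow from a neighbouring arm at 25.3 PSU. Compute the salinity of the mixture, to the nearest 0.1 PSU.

Mass of salt is conserved:
salt = 368,000,000×16.6 + 400,000,000×25.3 = 6,108,800,000 + 10,120,000,000 = 16,228,800,000
volume = 368,000,000 + 400,000,000 = 768,000,000 m³
S = 16,228,800,000 / 768,000,000 = 21.131 PSU

21.1 PSU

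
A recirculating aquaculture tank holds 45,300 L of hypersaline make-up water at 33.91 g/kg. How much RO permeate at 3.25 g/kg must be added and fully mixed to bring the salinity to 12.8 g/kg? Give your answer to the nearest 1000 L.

Salt balance: 45,300×33.91 + V×3.25 = (45,300+V)×12.8
1,536,123 + 3.25V = 579,840 + 12.8V
956,283 = 9.55V
V = 100,134.35 L

100000 L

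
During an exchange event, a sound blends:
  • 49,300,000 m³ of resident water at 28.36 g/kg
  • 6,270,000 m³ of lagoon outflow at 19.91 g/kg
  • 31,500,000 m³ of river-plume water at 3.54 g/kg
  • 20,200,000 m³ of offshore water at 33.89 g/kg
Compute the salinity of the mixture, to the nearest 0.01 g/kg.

21.62 g/kg

Salt balance:
salt = 49,300,000×28.36 + 6,270,000×19.91 + 31,500,000×3.54 + 20,200,000×33.89 = 1,398,148,000 + 124,835,700 + 111,510,000 + 684,578,000 = 2,319,071,700
volume = 49,300,000 + 6,270,000 + 31,500,000 + 20,200,000 = 107,270,000 m³
S = 2,319,071,700 / 107,270,000 = 21.619 g/kg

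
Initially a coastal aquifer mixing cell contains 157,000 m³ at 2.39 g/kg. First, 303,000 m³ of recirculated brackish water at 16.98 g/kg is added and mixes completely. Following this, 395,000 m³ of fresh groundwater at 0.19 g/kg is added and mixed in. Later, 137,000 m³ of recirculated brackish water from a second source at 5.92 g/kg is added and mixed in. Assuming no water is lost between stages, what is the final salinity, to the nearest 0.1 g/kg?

6.5 g/kg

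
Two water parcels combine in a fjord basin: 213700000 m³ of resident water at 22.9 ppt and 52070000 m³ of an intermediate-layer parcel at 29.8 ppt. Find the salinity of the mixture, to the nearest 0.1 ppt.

24.3 ppt

Mass of salt is conserved:
salt = 213,700,000×22.9 + 52,070,000×29.8 = 4,893,730,000 + 1,551,686,000 = 6,445,416,000
volume = 213,700,000 + 52,070,000 = 265,770,000 m³
S = 6,445,416,000 / 265,770,000 = 24.252 ppt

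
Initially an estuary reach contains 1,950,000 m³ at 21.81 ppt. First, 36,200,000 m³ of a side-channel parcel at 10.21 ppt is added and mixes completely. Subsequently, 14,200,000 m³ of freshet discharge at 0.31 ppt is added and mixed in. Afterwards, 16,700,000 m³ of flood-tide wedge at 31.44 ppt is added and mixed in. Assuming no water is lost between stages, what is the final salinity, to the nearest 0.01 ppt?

Mass of salt is conserved:
Initial salt = 1,950,000×21.81 = 42,529,500
After stage 1: salt = 42,529,500 + 36,200,000×10.21 = 412,131,500; volume = 38,150,000 m³; S = 10.803 ppt
After stage 2: salt = 412,131,500 + 14,200,000×0.31 = 416,533,500; volume = 52,350,000 m³; S = 7.957 ppt
After stage 3: salt = 416,533,500 + 16,700,000×31.44 = 941,581,500; volume = 69,050,000 m³
S = 941,581,500 / 69,050,000 = 13.6362 ppt

13.64 ppt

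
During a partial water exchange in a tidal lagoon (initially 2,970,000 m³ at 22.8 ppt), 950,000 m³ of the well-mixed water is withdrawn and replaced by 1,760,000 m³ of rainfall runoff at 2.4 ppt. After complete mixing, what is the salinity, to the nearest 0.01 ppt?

Remaining after removal: 2,020,000 m³ at 22.8 ppt (salt = 46,056,000)
After addition: salt = 46,056,000 + 1,760,000×2.4 = 50,280,000; volume = 3,780,000 m³
S = 50,280,000 / 3,780,000 = 13.3016 ppt

13.30 ppt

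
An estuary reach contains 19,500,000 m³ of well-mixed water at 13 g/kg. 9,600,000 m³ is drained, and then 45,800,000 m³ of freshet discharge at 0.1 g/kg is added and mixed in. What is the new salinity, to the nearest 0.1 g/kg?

2.4 g/kg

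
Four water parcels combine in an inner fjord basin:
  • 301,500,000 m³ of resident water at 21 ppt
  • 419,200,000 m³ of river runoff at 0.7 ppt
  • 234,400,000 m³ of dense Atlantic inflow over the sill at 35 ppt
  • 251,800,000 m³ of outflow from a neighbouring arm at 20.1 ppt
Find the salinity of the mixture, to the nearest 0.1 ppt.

16.5 ppt

By conservation of dissolved salt,
salt = 301,500,000×21 + 419,200,000×0.7 + 234,400,000×35 + 251,800,000×20.1 = 6,331,500,000 + 293,440,000 + 8,204,000,000 + 5,061,180,000 = 19,890,120,000
volume = 301,500,000 + 419,200,000 + 234,400,000 + 251,800,000 = 1,206,900,000 m³
S = 19,890,120,000 / 1,206,900,000 = 16.48 ppt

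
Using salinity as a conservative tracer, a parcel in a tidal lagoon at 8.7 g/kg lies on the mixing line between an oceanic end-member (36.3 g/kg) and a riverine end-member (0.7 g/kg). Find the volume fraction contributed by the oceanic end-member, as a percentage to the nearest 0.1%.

22.5%

Let g be the oceanic fraction. Salt balance per unit volume:
g×36.3 + (1−g)×0.7 = 8.7
g = (8.7 − 0.7) / (36.3 − 0.7) = 8/35.6 = 0.2247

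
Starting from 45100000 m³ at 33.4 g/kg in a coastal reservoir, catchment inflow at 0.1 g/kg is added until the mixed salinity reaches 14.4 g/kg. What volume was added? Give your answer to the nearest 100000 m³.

59900000 m³

Salt balance: 45,100,000×33.4 + V×0.1 = (45,100,000+V)×14.4
1,506,340,000 + 0.1V = 649,440,000 + 14.4V
856,900,000 = 14.3V
V = 59,923,076.92 m³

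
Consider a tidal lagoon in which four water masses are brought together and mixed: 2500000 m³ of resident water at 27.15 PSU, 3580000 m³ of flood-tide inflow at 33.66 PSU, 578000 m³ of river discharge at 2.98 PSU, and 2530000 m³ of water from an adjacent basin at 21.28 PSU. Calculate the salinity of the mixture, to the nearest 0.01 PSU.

Weighted by volume,
salt = 2,500,000×27.15 + 3,580,000×33.66 + 578,000×2.98 + 2,530,000×21.28 = 67,875,000 + 120,502,800 + 1,722,440 + 53,838,400 = 243,938,640
volume = 2,500,000 + 3,580,000 + 578,000 + 2,530,000 = 9,188,000 m³
S = 243,938,640 / 9,188,000 = 26.5497 PSU

26.55 PSU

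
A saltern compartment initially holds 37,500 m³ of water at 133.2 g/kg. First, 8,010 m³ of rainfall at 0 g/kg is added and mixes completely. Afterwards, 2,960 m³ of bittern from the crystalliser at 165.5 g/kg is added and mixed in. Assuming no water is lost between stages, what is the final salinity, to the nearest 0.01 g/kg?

113.16 g/kg

Total salt / total volume:
Initial salt = 37,500×133.2 = 4,995,000
After stage 1: salt = 4,995,000 + 8,010×0 = 4,995,000; volume = 45,510 m³; S = 109.756 g/kg
After stage 2: salt = 4,995,000 + 2,960×165.5 = 5,484,880; volume = 48,470 m³
S = 5,484,880 / 48,470 = 113.1603 g/kg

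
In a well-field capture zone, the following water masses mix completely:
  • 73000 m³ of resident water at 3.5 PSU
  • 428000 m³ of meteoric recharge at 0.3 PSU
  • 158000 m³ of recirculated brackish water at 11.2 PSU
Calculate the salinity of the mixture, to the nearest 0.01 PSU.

Weighted by volume,
salt = 73,000×3.5 + 428,000×0.3 + 158,000×11.2 = 255,500 + 128,400 + 1,769,600 = 2,153,500
volume = 73,000 + 428,000 + 158,000 = 659,000 m³
S = 2,153,500 / 659,000 = 3.2678 PSU

3.27 PSU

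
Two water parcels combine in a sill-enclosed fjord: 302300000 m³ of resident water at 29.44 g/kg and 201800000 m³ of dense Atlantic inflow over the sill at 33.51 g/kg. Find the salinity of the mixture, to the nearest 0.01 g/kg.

31.07 g/kg

Conserving salt mass:
salt = 302,300,000×29.44 + 201,800,000×33.51 = 8,899,712,000 + 6,762,318,000 = 15,662,030,000
volume = 302,300,000 + 201,800,000 = 504,100,000 m³
S = 15,662,030,000 / 504,100,000 = 31.0693 g/kg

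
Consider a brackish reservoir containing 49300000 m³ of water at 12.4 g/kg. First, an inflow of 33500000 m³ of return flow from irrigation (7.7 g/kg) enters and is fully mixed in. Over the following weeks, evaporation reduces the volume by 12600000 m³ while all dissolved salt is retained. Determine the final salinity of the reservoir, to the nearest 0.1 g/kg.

After mixing: salt = 49,300,000×12.4 + 33,500,000×7.7 = 869,270,000; volume = 82,800,000 m³
After evaporation: salt unchanged = 869,270,000; volume = 82,800,000 − 12,600,000 = 70,200,000 m³
S = 869,270,000 / 70,200,000 = 12.3828 g/kg

12.4 g/kg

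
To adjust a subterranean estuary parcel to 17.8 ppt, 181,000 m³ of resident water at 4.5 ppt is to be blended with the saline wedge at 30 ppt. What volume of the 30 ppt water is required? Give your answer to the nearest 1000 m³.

197000 m³

Salt balance: 181,000×4.5 + V×30 = (181,000+V)×17.8
814,500 + 30V = 3,221,800 + 17.8V
2,407,300 = 12.2V
V = 197,319.67 m³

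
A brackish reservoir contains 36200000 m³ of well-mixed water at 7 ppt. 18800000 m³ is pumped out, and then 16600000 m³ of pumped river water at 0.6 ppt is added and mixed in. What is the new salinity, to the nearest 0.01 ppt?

3.88 ppt

Remaining after removal: 17,400,000 m³ at 7 ppt (salt = 121,800,000)
After addition: salt = 121,800,000 + 16,600,000×0.6 = 131,760,000; volume = 34,000,000 m³
S = 131,760,000 / 34,000,000 = 3.8753 ppt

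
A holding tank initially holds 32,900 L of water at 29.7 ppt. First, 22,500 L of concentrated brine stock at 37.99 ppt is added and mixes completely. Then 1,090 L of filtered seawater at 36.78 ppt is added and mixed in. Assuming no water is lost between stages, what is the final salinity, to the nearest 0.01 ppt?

33.14 ppt

Total salt / total volume:
Initial salt = 32,900×29.7 = 977,130
After stage 1: salt = 977,130 + 22,500×37.99 = 1,831,905; volume = 55,400 L; S = 33.067 ppt
After stage 2: salt = 1,831,905 + 1,090×36.78 = 1,871,995.2; volume = 56,490 L
S = 1,871,995.2 / 56,490 = 33.1385 ppt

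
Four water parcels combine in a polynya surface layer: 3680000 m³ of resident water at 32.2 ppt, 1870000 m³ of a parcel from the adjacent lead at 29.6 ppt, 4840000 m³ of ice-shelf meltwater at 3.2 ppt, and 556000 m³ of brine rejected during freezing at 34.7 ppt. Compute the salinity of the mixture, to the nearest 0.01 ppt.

Conserving salt mass:
salt = 3,680,000×32.2 + 1,870,000×29.6 + 4,840,000×3.2 + 556,000×34.7 = 118,496,000 + 55,352,000 + 15,488,000 + 19,293,200 = 208,629,200
volume = 3,680,000 + 1,870,000 + 4,840,000 + 556,000 = 10,946,000 m³
S = 208,629,200 / 10,946,000 = 19.0599 ppt

19.06 ppt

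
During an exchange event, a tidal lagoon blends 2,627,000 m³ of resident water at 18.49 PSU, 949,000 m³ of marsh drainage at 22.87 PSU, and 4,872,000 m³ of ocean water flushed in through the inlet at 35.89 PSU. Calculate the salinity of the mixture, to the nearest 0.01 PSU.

29.02 PSU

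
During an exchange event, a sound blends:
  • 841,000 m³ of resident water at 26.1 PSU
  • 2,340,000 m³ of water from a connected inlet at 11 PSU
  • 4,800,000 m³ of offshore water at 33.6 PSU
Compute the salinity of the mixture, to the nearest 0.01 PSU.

Conserving salt mass:
salt = 841,000×26.1 + 2,340,000×11 + 4,800,000×33.6 = 21,950,100 + 25,740,000 + 161,280,000 = 208,970,100
volume = 841,000 + 2,340,000 + 4,800,000 = 7,981,000 m³
S = 208,970,100 / 7,981,000 = 26.1834 PSU

26.18 PSU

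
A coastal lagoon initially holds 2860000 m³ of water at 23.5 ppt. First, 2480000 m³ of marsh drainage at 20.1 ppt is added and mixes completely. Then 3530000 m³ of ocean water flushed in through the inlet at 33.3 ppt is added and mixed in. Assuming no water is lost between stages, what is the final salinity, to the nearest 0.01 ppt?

Conserving salt mass:
Initial salt = 2,860,000×23.5 = 67,210,000
After stage 1: salt = 67,210,000 + 2,480,000×20.1 = 117,058,000; volume = 5,340,000 m³; S = 21.921 ppt
After stage 2: salt = 117,058,000 + 3,530,000×33.3 = 234,607,000; volume = 8,870,000 m³
S = 234,607,000 / 8,870,000 = 26.4495 ppt

26.45 ppt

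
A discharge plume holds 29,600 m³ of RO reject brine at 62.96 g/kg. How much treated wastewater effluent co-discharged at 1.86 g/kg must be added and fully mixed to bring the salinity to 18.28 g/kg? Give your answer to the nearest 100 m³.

Salt balance: 29,600×62.96 + V×1.86 = (29,600+V)×18.28
1,863,616 + 1.86V = 541,088 + 18.28V
1,322,528 = 16.42V
V = 80,543.73 m³

80500 m³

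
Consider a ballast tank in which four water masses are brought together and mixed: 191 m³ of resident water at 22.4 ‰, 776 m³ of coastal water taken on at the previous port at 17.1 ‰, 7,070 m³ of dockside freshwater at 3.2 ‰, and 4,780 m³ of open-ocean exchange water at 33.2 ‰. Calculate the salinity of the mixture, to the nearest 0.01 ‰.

Weighted by volume,
salt = 191×22.4 + 776×17.1 + 7,070×3.2 + 4,780×33.2 = 4,278.4 + 13,269.6 + 22,624 + 158,696 = 198,868
volume = 191 + 776 + 7,070 + 4,780 = 12,817 m³
S = 198,868 / 12,817 = 15.516 ‰

15.52 ‰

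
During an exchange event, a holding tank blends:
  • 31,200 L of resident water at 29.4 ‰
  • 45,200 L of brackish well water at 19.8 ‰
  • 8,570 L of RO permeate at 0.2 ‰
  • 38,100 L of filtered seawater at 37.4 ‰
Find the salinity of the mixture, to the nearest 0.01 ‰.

Total salt / total volume:
salt = 31,200×29.4 + 45,200×19.8 + 8,570×0.2 + 38,100×37.4 = 917,280 + 894,960 + 1,714 + 1,424,940 = 3,238,894
volume = 31,200 + 45,200 + 8,570 + 38,100 = 123,070 L
S = 3,238,894 / 123,070 = 26.3175 ‰

26.32 ‰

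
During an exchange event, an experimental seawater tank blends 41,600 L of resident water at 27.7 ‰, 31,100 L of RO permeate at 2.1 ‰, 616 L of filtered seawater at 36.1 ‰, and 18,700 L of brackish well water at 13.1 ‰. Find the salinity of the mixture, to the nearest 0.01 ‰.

Conserving salt mass:
salt = 41,600×27.7 + 31,100×2.1 + 616×36.1 + 18,700×13.1 = 1,152,320 + 65,310 + 22,237.6 + 244,970 = 1,484,837.6
volume = 41,600 + 31,100 + 616 + 18,700 = 92,016 L
S = 1,484,837.6 / 92,016 = 16.1367 ‰

16.14 ‰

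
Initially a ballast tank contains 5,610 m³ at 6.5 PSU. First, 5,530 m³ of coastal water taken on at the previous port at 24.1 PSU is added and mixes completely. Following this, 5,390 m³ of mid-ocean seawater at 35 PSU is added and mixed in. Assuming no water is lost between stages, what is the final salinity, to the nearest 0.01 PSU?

21.68 PSU

Mass of salt is conserved:
Initial salt = 5,610×6.5 = 36,465
After stage 1: salt = 36,465 + 5,530×24.1 = 169,738; volume = 11,140 m³; S = 15.237 PSU
After stage 2: salt = 169,738 + 5,390×35 = 358,388; volume = 16,530 m³
S = 358,388 / 16,530 = 21.6811 PSU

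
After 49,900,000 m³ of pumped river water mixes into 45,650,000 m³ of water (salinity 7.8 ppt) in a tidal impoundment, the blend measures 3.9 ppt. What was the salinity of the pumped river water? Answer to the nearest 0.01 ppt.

0.33 ppt

Salt balance: 45,650,000×7.8 + 49,900,000×S = 95,550,000×3.9
356,070,000 + 49,900,000·S = 372,645,000
S = (372,645,000 − 356,070,000) / 49,900,000 = 0.3322 ppt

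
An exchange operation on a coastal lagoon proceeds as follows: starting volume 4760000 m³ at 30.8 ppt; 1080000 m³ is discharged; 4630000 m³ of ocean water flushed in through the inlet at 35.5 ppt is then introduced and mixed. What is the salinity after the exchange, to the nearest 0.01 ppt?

Remaining after removal: 3,680,000 m³ at 30.8 ppt (salt = 113,344,000)
After addition: salt = 113,344,000 + 4,630,000×35.5 = 277,709,000; volume = 8,310,000 m³
S = 277,709,000 / 8,310,000 = 33.4187 ppt

33.42 ppt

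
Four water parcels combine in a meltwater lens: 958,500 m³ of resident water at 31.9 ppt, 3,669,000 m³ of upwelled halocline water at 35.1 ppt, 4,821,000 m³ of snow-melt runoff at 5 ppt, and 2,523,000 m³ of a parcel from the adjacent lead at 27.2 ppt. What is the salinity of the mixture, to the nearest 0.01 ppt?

21.06 ppt

Mass of salt is conserved:
salt = 958,500×31.9 + 3,669,000×35.1 + 4,821,000×5 + 2,523,000×27.2 = 30,576,150 + 128,781,900 + 24,105,000 + 68,625,600 = 252,088,650
volume = 958,500 + 3,669,000 + 4,821,000 + 2,523,000 = 11,971,500 m³
S = 252,088,650 / 11,971,500 = 21.0574 ppt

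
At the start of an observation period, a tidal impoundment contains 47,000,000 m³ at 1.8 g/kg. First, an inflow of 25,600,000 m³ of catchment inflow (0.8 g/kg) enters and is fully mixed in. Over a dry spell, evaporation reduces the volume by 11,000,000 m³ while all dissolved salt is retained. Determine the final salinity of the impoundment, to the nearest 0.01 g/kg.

After mixing: salt = 47,000,000×1.8 + 25,600,000×0.8 = 105,080,000; volume = 72,600,000 m³
After evaporation: salt unchanged = 105,080,000; volume = 72,600,000 − 11,000,000 = 61,600,000 m³
S = 105,080,000 / 61,600,000 = 1.7058 g/kg

1.71 g/kg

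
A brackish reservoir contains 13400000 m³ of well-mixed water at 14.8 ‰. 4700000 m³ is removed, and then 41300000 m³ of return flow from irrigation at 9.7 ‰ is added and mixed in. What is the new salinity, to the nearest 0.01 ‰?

10.59 ‰

Remaining after removal: 8,700,000 m³ at 14.8 ‰ (salt = 128,760,000)
After addition: salt = 128,760,000 + 41,300,000×9.7 = 529,370,000; volume = 50,000,000 m³
S = 529,370,000 / 50,000,000 = 10.5874 ‰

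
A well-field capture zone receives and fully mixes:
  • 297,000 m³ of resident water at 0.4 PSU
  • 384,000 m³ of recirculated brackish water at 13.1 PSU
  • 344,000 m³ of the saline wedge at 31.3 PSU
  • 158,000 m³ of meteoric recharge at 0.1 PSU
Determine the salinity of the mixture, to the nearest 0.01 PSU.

By conservation of dissolved salt,
salt = 297,000×0.4 + 384,000×13.1 + 344,000×31.3 + 158,000×0.1 = 118,800 + 5,030,400 + 10,767,200 + 15,800 = 15,932,200
volume = 297,000 + 384,000 + 344,000 + 158,000 = 1,183,000 m³
S = 15,932,200 / 1,183,000 = 13.4676 PSU

13.47 PSU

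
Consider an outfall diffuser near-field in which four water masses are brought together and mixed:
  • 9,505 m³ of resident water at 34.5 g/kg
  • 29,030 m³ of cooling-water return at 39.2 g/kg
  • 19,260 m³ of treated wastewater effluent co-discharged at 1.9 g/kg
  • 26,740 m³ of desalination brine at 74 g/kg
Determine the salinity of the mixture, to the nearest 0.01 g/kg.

Conserving salt mass:
salt = 9,505×34.5 + 29,030×39.2 + 19,260×1.9 + 26,740×74 = 327,922.5 + 1,137,976 + 36,594 + 1,978,760 = 3,481,252.5
volume = 9,505 + 29,030 + 19,260 + 26,740 = 84,535 m³
S = 3,481,252.5 / 84,535 = 41.1812 g/kg

41.18 g/kg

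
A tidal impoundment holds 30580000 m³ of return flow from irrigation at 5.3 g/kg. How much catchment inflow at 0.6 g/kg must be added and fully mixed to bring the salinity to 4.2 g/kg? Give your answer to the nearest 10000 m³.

Salt balance: 30,580,000×5.3 + V×0.6 = (30,580,000+V)×4.2
162,074,000 + 0.6V = 128,436,000 + 4.2V
33,638,000 = 3.6V
V = 9,343,888.89 m³

9340000 m³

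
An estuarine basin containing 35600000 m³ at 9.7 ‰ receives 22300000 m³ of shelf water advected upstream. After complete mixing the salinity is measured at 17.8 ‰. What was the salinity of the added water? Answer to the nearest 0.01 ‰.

Salt balance: 35,600,000×9.7 + 22,300,000×S = 57,900,000×17.8
345,320,000 + 22,300,000·S = 1,030,620,000
S = (1,030,620,000 − 345,320,000) / 22,300,000 = 30.7309 ‰

30.73 ‰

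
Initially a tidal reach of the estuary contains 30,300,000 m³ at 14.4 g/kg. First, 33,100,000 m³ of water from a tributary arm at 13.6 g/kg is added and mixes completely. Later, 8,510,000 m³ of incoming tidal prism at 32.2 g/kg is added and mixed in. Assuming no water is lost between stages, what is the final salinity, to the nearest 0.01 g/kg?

By conservation of dissolved salt,
Initial salt = 30,300,000×14.4 = 436,320,000
After stage 1: salt = 436,320,000 + 33,100,000×13.6 = 886,480,000; volume = 63,400,000 m³; S = 13.982 g/kg
After stage 2: salt = 886,480,000 + 8,510,000×32.2 = 1,160,502,000; volume = 71,910,000 m³
S = 1,160,502,000 / 71,910,000 = 16.1383 g/kg

16.14 g/kg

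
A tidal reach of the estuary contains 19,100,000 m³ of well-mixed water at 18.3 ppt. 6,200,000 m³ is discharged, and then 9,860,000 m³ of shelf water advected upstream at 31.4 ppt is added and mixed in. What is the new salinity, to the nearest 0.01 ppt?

23.98 ppt

Remaining after removal: 12,900,000 m³ at 18.3 ppt (salt = 236,070,000)
After addition: salt = 236,070,000 + 9,860,000×31.4 = 545,674,000; volume = 22,760,000 m³
S = 545,674,000 / 22,760,000 = 23.9751 ppt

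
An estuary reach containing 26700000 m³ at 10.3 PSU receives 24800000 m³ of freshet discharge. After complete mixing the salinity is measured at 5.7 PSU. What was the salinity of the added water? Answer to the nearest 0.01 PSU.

Salt balance: 26,700,000×10.3 + 24,800,000×S = 51,500,000×5.7
275,010,000 + 24,800,000·S = 293,550,000
S = (293,550,000 − 275,010,000) / 24,800,000 = 0.7476 PSU

0.75 PSU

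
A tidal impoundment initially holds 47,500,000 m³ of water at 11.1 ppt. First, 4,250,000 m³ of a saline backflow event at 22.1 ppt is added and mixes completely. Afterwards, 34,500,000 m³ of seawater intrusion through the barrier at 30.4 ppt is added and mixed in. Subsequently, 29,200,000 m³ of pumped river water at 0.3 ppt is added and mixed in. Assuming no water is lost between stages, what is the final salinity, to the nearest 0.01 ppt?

14.54 ppt

Mass of salt is conserved:
Initial salt = 47,500,000×11.1 = 527,250,000
After stage 1: salt = 527,250,000 + 4,250,000×22.1 = 621,175,000; volume = 51,750,000 m³; S = 12.003 ppt
After stage 2: salt = 621,175,000 + 34,500,000×30.4 = 1,669,975,000; volume = 86,250,000 m³; S = 19.362 ppt
After stage 3: salt = 1,669,975,000 + 29,200,000×0.3 = 1,678,735,000; volume = 115,450,000 m³
S = 1,678,735,000 / 115,450,000 = 14.5408 ppt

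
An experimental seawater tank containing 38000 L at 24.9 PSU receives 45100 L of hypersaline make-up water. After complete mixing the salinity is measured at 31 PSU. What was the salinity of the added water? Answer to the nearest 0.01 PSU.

36.14 PSU

Salt balance: 38,000×24.9 + 45,100×S = 83,100×31
946,200 + 45,100·S = 2,576,100
S = (2,576,100 − 946,200) / 45,100 = 36.1397 PSU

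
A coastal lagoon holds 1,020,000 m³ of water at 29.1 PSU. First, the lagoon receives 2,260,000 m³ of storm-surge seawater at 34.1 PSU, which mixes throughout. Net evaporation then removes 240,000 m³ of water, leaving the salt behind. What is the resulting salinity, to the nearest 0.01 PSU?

After mixing: salt = 1,020,000×29.1 + 2,260,000×34.1 = 106,748,000; volume = 3,280,000 m³
After evaporation: salt unchanged = 106,748,000; volume = 3,280,000 − 240,000 = 3,040,000 m³
S = 106,748,000 / 3,040,000 = 35.1145 PSU

35.11 PSU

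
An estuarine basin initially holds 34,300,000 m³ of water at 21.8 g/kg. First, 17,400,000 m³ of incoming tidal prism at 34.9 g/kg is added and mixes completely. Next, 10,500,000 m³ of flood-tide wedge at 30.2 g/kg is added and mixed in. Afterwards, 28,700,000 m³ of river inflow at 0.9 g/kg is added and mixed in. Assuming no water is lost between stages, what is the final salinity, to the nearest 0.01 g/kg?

Total salt / total volume:
Initial salt = 34,300,000×21.8 = 747,740,000
After stage 1: salt = 747,740,000 + 17,400,000×34.9 = 1,355,000,000; volume = 51,700,000 m³; S = 26.209 g/kg
After stage 2: salt = 1,355,000,000 + 10,500,000×30.2 = 1,672,100,000; volume = 62,200,000 m³; S = 26.883 g/kg
After stage 3: salt = 1,672,100,000 + 28,700,000×0.9 = 1,697,930,000; volume = 90,900,000 m³
S = 1,697,930,000 / 90,900,000 = 18.6791 g/kg

18.68 g/kg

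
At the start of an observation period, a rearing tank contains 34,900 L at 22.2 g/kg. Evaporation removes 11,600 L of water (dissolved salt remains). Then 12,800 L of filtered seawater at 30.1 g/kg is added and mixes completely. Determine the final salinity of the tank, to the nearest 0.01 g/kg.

32.13 g/kg

After evaporation: salt = 34,900×22.2 = 774,780; volume = 34,900 − 11,600 = 23,300 L
After mixing: salt = 774,780 + 12,800×30.1 = 1,160,060; volume = 23,300 + 12,800 = 36,100 L
S = 1,160,060 / 36,100 = 32.1346 g/kg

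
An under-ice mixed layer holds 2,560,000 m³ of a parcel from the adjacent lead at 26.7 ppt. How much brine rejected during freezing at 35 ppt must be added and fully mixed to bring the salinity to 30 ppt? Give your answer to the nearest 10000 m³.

Salt balance: 2,560,000×26.7 + V×35 = (2,560,000+V)×30
68,352,000 + 35V = 76,800,000 + 30V
8,448,000 = 5V
V = 1,689,600 m³

1690000 m³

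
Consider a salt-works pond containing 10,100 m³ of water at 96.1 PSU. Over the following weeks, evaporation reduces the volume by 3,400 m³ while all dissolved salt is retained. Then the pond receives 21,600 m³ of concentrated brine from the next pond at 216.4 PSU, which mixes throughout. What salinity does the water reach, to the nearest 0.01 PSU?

199.46 PSU

After evaporation: salt = 10,100×96.1 = 970,610; volume = 10,100 − 3,400 = 6,700 m³
After mixing: salt = 970,610 + 21,600×216.4 = 5,644,850; volume = 6,700 + 21,600 = 28,300 m³
S = 5,644,850 / 28,300 = 199.4647 PSU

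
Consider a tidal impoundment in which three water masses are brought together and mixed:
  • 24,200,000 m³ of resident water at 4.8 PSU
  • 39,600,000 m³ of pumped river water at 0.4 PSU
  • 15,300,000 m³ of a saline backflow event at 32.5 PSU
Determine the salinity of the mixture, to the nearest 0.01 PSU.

Mass of salt is conserved:
salt = 24,200,000×4.8 + 39,600,000×0.4 + 15,300,000×32.5 = 116,160,000 + 15,840,000 + 497,250,000 = 629,250,000
volume = 24,200,000 + 39,600,000 + 15,300,000 = 79,100,000 m³
S = 629,250,000 / 79,100,000 = 7.9551 PSU

7.96 PSU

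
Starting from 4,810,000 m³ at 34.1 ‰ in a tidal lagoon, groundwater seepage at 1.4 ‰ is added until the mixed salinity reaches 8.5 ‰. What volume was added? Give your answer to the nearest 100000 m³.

Salt balance: 4,810,000×34.1 + V×1.4 = (4,810,000+V)×8.5
164,021,000 + 1.4V = 40,885,000 + 8.5V
123,136,000 = 7.1V
V = 17,343,098.59 m³

17300000 m³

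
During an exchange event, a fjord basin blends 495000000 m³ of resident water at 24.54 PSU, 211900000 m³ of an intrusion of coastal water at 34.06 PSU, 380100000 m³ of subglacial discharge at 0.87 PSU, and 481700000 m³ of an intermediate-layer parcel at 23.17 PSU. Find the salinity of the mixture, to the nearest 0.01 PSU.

Conserving salt mass:
salt = 495,000,000×24.54 + 211,900,000×34.06 + 380,100,000×0.87 + 481,700,000×23.17 = 12,147,300,000 + 7,217,314,000 + 330,687,000 + 11,160,989,000 = 30,856,290,000
volume = 495,000,000 + 211,900,000 + 380,100,000 + 481,700,000 = 1,568,700,000 m³
S = 30,856,290,000 / 1,568,700,000 = 19.67 PSU

19.67 PSU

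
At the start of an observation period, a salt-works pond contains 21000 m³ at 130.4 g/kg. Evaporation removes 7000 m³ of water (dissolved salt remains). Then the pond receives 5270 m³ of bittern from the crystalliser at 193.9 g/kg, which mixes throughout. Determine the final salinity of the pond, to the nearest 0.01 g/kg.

195.14 g/kg

After evaporation: salt = 21,000×130.4 = 2,738,400; volume = 21,000 − 7,000 = 14,000 m³
After mixing: salt = 2,738,400 + 5,270×193.9 = 3,760,253; volume = 14,000 + 5,270 = 19,270 m³
S = 3,760,253 / 19,270 = 195.1351 g/kg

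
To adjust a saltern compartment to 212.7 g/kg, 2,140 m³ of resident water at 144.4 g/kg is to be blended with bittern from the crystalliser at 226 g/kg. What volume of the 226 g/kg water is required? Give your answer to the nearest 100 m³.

Salt balance: 2,140×144.4 + V×226 = (2,140+V)×212.7
309,016 + 226V = 455,178 + 212.7V
146,162 = 13.3V
V = 10,989.62 m³

11000 m³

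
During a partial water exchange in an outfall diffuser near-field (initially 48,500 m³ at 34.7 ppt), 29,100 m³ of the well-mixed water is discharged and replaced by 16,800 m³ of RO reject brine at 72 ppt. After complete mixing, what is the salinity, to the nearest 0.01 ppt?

Remaining after removal: 19,400 m³ at 34.7 ppt (salt = 673,180)
After addition: salt = 673,180 + 16,800×72 = 1,882,780; volume = 36,200 m³
S = 1,882,780 / 36,200 = 52.0105 ppt

52.01 ppt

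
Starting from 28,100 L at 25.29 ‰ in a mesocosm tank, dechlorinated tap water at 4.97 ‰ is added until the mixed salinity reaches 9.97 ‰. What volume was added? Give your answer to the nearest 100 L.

86100 L

Salt balance: 28,100×25.29 + V×4.97 = (28,100+V)×9.97
710,649 + 4.97V = 280,157 + 9.97V
430,492 = 5V
V = 86,098.4 L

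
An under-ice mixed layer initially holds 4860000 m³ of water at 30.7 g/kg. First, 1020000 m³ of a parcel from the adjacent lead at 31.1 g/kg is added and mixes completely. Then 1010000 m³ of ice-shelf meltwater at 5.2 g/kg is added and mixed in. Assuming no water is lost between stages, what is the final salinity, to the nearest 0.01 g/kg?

27.02 g/kg

Weighted by volume,
Initial salt = 4,860,000×30.7 = 149,202,000
After stage 1: salt = 149,202,000 + 1,020,000×31.1 = 180,924,000; volume = 5,880,000 m³; S = 30.769 g/kg
After stage 2: salt = 180,924,000 + 1,010,000×5.2 = 186,176,000; volume = 6,890,000 m³
S = 186,176,000 / 6,890,000 = 27.0212 g/kg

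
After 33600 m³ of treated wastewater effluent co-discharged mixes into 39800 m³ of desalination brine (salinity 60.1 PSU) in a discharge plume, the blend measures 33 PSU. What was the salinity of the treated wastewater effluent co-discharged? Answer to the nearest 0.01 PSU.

Salt balance: 39,800×60.1 + 33,600×S = 73,400×33
2,391,980 + 33,600·S = 2,422,200
S = (2,422,200 − 2,391,980) / 33,600 = 0.8994 PSU

0.90 PSU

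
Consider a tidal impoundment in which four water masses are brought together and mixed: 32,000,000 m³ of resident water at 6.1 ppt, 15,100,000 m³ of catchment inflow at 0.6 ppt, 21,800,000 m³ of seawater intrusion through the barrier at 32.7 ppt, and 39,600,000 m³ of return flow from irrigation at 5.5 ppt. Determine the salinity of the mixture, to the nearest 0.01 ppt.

10.46 ppt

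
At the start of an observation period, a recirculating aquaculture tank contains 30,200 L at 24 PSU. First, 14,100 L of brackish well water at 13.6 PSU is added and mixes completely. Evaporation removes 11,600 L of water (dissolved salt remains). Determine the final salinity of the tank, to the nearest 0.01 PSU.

After mixing: salt = 30,200×24 + 14,100×13.6 = 916,560; volume = 44,300 L
After evaporation: salt unchanged = 916,560; volume = 44,300 − 11,600 = 32,700 L
S = 916,560 / 32,700 = 28.0294 PSU

28.03 PSU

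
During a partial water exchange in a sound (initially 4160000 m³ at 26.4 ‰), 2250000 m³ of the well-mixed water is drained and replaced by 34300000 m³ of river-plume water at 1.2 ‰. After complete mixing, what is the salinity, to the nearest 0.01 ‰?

2.53 ‰

Remaining after removal: 1,910,000 m³ at 26.4 ‰ (salt = 50,424,000)
After addition: salt = 50,424,000 + 34,300,000×1.2 = 91,584,000; volume = 36,210,000 m³
S = 91,584,000 / 36,210,000 = 2.5292 ‰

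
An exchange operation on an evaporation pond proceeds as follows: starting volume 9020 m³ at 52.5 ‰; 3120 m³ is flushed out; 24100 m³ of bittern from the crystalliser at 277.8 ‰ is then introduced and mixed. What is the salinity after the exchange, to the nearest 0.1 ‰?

Remaining after removal: 5,900 m³ at 52.5 ‰ (salt = 309,750)
After addition: salt = 309,750 + 24,100×277.8 = 7,004,730; volume = 30,000 m³
S = 7,004,730 / 30,000 = 233.491 ‰

233.5 ‰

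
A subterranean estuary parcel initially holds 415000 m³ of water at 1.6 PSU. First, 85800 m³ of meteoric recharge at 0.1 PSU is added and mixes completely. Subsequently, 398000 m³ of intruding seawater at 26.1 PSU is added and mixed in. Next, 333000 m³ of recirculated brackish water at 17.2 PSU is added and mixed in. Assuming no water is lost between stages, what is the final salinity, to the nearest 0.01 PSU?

13.63 PSU

Total salt / total volume:
Initial salt = 415,000×1.6 = 664,000
After stage 1: salt = 664,000 + 85,800×0.1 = 672,580; volume = 500,800 m³; S = 1.343 PSU
After stage 2: salt = 672,580 + 398,000×26.1 = 11,060,380; volume = 898,800 m³; S = 12.306 PSU
After stage 3: salt = 11,060,380 + 333,000×17.2 = 16,787,980; volume = 1,231,800 m³
S = 16,787,980 / 1,231,800 = 13.6288 PSU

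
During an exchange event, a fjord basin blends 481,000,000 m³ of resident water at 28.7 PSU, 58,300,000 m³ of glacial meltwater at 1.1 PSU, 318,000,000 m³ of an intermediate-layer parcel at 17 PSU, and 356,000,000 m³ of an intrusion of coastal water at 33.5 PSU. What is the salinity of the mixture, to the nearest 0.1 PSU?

25.7 PSU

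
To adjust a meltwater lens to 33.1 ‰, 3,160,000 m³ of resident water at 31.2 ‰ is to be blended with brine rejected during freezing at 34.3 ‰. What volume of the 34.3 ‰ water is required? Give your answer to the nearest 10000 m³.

Salt balance: 3,160,000×31.2 + V×34.3 = (3,160,000+V)×33.1
98,592,000 + 34.3V = 104,596,000 + 33.1V
6,004,000 = 1.2V
V = 5,003,333.33 m³

5000000 m³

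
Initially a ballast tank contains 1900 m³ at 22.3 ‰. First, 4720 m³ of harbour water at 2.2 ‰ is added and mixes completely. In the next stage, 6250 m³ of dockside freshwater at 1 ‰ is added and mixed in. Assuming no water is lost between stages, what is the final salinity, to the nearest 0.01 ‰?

4.58 ‰

Total salt / total volume:
Initial salt = 1,900×22.3 = 42,370
After stage 1: salt = 42,370 + 4,720×2.2 = 52,754; volume = 6,620 m³; S = 7.969 ‰
After stage 2: salt = 52,754 + 6,250×1 = 59,004; volume = 12,870 m³
S = 59,004 / 12,870 = 4.5846 ‰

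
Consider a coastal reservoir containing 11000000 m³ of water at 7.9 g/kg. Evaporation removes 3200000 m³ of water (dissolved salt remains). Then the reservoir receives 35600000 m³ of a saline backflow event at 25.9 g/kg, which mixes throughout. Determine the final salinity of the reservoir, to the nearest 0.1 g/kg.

23.2 g/kg

After evaporation: salt = 11,000,000×7.9 = 86,900,000; volume = 11,000,000 − 3,200,000 = 7,800,000 m³
After mixing: salt = 86,900,000 + 35,600,000×25.9 = 1,008,940,000; volume = 7,800,000 + 35,600,000 = 43,400,000 m³
S = 1,008,940,000 / 43,400,000 = 23.2475 g/kg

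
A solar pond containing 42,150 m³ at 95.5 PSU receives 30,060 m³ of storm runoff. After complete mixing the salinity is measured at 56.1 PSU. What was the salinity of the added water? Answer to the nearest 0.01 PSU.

0.85 PSU

Salt balance: 42,150×95.5 + 30,060×S = 72,210×56.1
4,025,325 + 30,060·S = 4,050,981
S = (4,050,981 − 4,025,325) / 30,060 = 0.8535 PSU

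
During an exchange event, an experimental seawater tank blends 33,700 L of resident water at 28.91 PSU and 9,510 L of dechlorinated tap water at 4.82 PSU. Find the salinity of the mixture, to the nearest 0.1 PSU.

23.6 PSU

Total salt / total volume:
salt = 33,700×28.91 + 9,510×4.82 = 974,267 + 45,838.2 = 1,020,105.2
volume = 33,700 + 9,510 = 43,210 L
S = 1,020,105.2 / 43,210 = 23.608 PSU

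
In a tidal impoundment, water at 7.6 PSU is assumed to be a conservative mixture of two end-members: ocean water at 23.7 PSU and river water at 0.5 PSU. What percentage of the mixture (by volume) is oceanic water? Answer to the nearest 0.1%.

30.6%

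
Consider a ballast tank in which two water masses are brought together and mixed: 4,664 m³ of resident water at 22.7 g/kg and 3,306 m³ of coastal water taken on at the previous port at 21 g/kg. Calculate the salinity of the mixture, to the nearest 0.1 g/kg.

Conserving salt mass:
salt = 4,664×22.7 + 3,306×21 = 105,872.8 + 69,426 = 175,298.8
volume = 4,664 + 3,306 = 7,970 m³
S = 175,298.8 / 7,970 = 21.995 g/kg

22.0 g/kg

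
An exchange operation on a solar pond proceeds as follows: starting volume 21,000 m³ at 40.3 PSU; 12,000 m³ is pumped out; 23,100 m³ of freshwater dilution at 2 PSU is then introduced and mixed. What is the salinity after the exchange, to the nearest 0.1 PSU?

Remaining after removal: 9,000 m³ at 40.3 PSU (salt = 362,700)
After addition: salt = 362,700 + 23,100×2 = 408,900; volume = 32,100 m³
S = 408,900 / 32,100 = 12.7383 PSU

12.7 PSU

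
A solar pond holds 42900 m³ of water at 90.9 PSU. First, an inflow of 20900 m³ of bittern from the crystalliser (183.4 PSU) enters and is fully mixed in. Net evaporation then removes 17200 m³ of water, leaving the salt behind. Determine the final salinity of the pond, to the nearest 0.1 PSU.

165.9 PSU

After mixing: salt = 42,900×90.9 + 20,900×183.4 = 7,732,670; volume = 63,800 m³
After evaporation: salt unchanged = 7,732,670; volume = 63,800 − 17,200 = 46,600 m³
S = 7,732,670 / 46,600 = 165.9371 PSU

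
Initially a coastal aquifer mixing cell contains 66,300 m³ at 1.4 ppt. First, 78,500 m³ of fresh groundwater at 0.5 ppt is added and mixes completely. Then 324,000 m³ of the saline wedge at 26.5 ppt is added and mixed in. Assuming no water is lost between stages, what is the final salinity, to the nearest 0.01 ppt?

Mass of salt is conserved:
Initial salt = 66,300×1.4 = 92,820
After stage 1: salt = 92,820 + 78,500×0.5 = 132,070; volume = 144,800 m³; S = 0.912 ppt
After stage 2: salt = 132,070 + 324,000×26.5 = 8,718,070; volume = 468,800 m³
S = 8,718,070 / 468,800 = 18.5966 ppt

18.60 ppt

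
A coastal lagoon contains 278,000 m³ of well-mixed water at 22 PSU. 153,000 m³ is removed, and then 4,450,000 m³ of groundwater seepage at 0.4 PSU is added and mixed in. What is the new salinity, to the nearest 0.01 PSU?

0.99 PSU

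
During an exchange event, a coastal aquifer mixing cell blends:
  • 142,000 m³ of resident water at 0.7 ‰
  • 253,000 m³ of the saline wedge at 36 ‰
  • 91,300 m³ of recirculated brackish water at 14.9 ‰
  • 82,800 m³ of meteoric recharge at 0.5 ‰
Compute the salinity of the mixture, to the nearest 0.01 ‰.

18.64 ‰

Salt balance:
salt = 142,000×0.7 + 253,000×36 + 91,300×14.9 + 82,800×0.5 = 99,400 + 9,108,000 + 1,360,370 + 41,400 = 10,609,170
volume = 142,000 + 253,000 + 91,300 + 82,800 = 569,100 m³
S = 10,609,170 / 569,100 = 18.642 ‰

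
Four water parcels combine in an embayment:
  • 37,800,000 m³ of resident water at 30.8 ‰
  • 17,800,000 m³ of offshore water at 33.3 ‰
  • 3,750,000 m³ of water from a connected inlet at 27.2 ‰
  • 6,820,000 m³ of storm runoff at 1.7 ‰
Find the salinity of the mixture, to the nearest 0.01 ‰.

28.27 ‰

Mass of salt is conserved:
salt = 37,800,000×30.8 + 17,800,000×33.3 + 3,750,000×27.2 + 6,820,000×1.7 = 1,164,240,000 + 592,740,000 + 102,000,000 + 11,594,000 = 1,870,574,000
volume = 37,800,000 + 17,800,000 + 3,750,000 + 6,820,000 = 66,170,000 m³
S = 1,870,574,000 / 66,170,000 = 28.2692 ‰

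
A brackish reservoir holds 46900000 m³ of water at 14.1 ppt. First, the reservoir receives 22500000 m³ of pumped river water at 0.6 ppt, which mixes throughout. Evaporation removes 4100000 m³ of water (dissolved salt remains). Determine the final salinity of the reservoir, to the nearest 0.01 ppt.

10.33 ppt

After mixing: salt = 46,900,000×14.1 + 22,500,000×0.6 = 674,790,000; volume = 69,400,000 m³
After evaporation: salt unchanged = 674,790,000; volume = 69,400,000 − 4,100,000 = 65,300,000 m³
S = 674,790,000 / 65,300,000 = 10.3337 ppt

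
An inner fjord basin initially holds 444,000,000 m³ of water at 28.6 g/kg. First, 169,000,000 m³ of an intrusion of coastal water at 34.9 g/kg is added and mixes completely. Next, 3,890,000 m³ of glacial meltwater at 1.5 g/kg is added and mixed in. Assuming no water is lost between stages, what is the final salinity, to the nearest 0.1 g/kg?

Total salt / total volume:
Initial salt = 444,000,000×28.6 = 12,698,400,000
After stage 1: salt = 12,698,400,000 + 169,000,000×34.9 = 18,596,500,000; volume = 613,000,000 m³; S = 30.337 g/kg
After stage 2: salt = 18,596,500,000 + 3,890,000×1.5 = 18,602,335,000; volume = 616,890,000 m³
S = 18,602,335,000 / 616,890,000 = 30.155 g/kg

30.2 g/kg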